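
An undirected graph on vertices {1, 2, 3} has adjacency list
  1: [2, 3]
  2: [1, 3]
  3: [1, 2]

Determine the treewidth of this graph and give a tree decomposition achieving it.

Treewidth 2.
Bags: B1 = {1, 2, 3}
Tree: (single bag)

A single bag containing all 3 vertices is trivially a valid decomposition of width 2. For the lower bound, the 3 vertices {1, 2, 3} are pairwise adjacent, and any tree decomposition puts a clique entirely inside one bag — forcing width ≥ 2. The upper and lower bounds meet at 2, so that is the treewidth.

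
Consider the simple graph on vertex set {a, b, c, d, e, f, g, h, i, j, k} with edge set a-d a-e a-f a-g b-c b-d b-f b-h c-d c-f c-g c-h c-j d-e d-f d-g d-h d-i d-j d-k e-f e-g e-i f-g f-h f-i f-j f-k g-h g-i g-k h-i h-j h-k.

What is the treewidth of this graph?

4

A width-4 tree decomposition is:
Bags: B1 = {b, c, d, f, h}  B2 = {c, d, f, g, h}  B3 = {d, f, g, h, i}  B4 = {d, e, f, g, i}  B5 = {c, d, f, h, j}  B6 = {a, d, e, f, g}  B7 = {d, f, g, h, k}
Tree: B1–B2, B2–B3, B3–B4, B1–B5, B4–B6, B3–B7
Each bag holds 5 vertices, so the decomposition has width 4, which upper-bounds the treewidth. For the lower bound, the 5 vertices {a, d, e, f, g} are pairwise adjacent, and any tree decomposition puts a clique entirely inside one bag — forcing width ≥ 4. Therefore the treewidth is 4.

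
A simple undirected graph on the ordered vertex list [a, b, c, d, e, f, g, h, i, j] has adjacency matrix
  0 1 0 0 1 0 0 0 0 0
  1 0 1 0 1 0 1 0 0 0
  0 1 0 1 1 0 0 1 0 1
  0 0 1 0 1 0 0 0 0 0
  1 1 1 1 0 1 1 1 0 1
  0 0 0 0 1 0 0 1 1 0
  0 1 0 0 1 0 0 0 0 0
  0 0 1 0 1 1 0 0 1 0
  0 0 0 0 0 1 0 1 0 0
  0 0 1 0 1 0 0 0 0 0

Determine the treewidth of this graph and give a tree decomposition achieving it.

Treewidth 2.
Bags: B1 = {a, b, e}  B2 = {b, c, e}  B3 = {c, d, e}  B4 = {c, e, h}  B5 = {e, f, h}  B6 = {b, e, g}  B7 = {c, e, j}  B8 = {f, h, i}
Tree: B1–B2, B2–B3, B2–B4, B4–B5, B1–B6, B4–B7, B5–B8

The largest bag has 3 vertices, giving width 2; this decomposition certifies tw(G) ≤ 2. For the lower bound, the 3 vertices {b, e, g} are pairwise adjacent, and any tree decomposition puts a clique entirely inside one bag — forcing width ≥ 2. Combining the bounds, tw(G) = 2.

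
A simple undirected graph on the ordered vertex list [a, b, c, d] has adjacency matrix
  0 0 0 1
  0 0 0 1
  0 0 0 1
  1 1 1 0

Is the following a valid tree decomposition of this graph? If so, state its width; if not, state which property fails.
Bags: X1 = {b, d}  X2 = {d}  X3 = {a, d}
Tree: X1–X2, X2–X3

No — vertex c appears in no bag.

A tree decomposition must satisfy three properties: every vertex lies in some bag; for every edge, both endpoints lie together in some bag; and for every vertex, the bags containing it form a connected subtree. Here vertex c appears in no bag, so the decomposition is invalid.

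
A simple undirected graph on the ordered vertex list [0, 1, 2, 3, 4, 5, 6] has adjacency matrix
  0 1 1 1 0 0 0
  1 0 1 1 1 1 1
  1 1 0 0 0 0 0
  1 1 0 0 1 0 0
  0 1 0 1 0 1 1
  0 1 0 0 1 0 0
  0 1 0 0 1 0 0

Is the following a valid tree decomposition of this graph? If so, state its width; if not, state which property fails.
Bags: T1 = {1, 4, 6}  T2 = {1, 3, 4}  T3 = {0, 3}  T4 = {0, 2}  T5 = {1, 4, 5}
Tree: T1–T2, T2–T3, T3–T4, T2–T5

A tree decomposition must satisfy three properties: every vertex lies in some bag; for every edge, both endpoints lie together in some bag; and for every vertex, the bags containing it form a connected subtree. Here edge (1,0) lies in no bag, so the decomposition is invalid.

No — edge (1,0) lies in no bag.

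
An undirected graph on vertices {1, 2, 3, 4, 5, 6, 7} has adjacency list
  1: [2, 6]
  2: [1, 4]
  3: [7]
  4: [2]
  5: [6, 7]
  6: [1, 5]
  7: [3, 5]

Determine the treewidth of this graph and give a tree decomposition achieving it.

Treewidth 1.
One optimal decomposition is:
Bags: B1 = {3, 7}  B2 = {5, 7}  B3 = {5, 6}  B4 = {1, 6}  B5 = {1, 2}  B6 = {2, 4}
Tree: B1–B2, B2–B3, B3–B4, B4–B5, B5–B6

Every bag has size at most 2, so the width is 2 − 1 = 1 and tw(G) ≤ 1. Any graph with an edge has treewidth ≥ 1, and G has the edge 3–7. Therefore the treewidth is 1.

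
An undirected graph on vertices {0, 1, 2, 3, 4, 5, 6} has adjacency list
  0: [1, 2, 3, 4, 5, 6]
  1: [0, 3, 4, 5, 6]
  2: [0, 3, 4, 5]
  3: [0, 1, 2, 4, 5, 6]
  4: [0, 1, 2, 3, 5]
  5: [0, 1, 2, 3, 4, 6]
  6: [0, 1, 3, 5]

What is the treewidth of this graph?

A width-4 tree decomposition is:
Bags: B1 = {0, 1, 3, 4, 5}  B2 = {0, 2, 3, 4, 5}  B3 = {0, 1, 3, 5, 6}
Tree: B1–B2, B1–B3
Each bag holds 5 vertices, so the decomposition has width 4, which upper-bounds the treewidth. Conversely, {0, 1, 3, 4, 5} is a clique of size 5, and the vertices of any clique must share a bag in every tree decomposition; so some bag has ≥ 5 vertices and tw(G) ≥ 4. Hence tw(G) = 4 exactly.

4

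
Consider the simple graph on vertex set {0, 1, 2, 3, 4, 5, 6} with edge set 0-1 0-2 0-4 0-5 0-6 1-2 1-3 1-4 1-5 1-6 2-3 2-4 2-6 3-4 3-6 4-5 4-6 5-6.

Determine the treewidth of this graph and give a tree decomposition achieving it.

Treewidth 4.
One optimal decomposition is:
Bags: B1 = {1, 2, 3, 4, 6}  B2 = {0, 1, 2, 4, 6}  B3 = {0, 1, 4, 5, 6}
Tree: B1–B2, B2–B3

Each bag holds 5 vertices, so the decomposition has width 4, which upper-bounds the treewidth. For the lower bound, the 5 vertices {0, 1, 2, 4, 6} are pairwise adjacent, and any tree decomposition puts a clique entirely inside one bag — forcing width ≥ 4. Combining the bounds, tw(G) = 4.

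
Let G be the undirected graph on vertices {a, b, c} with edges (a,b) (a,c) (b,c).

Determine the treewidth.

A width-2 tree decomposition is:
Bags: B1 = {a, b, c}
Tree: (single bag)
A single bag containing all 3 vertices is trivially a valid decomposition of width 2. On the other hand G contains the 3-clique {a, b, c}. A clique must lie in a single bag of any decomposition, so no decomposition can have width below 2. Hence tw(G) = 2 exactly.

2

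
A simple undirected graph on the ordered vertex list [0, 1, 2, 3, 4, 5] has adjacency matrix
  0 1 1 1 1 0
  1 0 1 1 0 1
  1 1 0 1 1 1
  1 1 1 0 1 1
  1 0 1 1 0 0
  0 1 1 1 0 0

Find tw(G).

3

A width-3 tree decomposition is:
Bags: B1 = {0, 1, 2, 3}  B2 = {0, 2, 3, 4}  B3 = {1, 2, 3, 5}
Tree: B1–B2, B1–B3
Every bag has size at most 4, so the width is 4 − 1 = 3 and tw(G) ≤ 3. Conversely, {0, 1, 2, 3} is a clique of size 4, and the vertices of any clique must share a bag in every tree decomposition; so some bag has ≥ 4 vertices and tw(G) ≥ 3. The upper and lower bounds meet at 3, so that is the treewidth.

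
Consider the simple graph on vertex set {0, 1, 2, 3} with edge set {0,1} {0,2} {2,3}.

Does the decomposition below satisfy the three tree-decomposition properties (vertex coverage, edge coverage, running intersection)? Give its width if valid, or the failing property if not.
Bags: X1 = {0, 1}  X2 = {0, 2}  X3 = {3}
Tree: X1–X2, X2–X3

No — edge (2,3) lies in no bag.

A tree decomposition must satisfy three properties: every vertex lies in some bag; for every edge, both endpoints lie together in some bag; and for every vertex, the bags containing it form a connected subtree. Here edge (2,3) lies in no bag, so the decomposition is invalid.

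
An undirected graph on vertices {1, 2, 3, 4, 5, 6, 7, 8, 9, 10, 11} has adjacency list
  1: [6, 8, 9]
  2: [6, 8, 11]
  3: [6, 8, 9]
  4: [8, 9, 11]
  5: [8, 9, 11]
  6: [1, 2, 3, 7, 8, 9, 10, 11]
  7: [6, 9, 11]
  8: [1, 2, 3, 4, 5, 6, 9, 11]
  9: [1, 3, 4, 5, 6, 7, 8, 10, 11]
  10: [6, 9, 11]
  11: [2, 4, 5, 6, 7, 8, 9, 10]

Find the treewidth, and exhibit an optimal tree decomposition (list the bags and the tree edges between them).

Every bag has size at most 4, so the width is 4 − 1 = 3 and tw(G) ≤ 3. For the lower bound, the 4 vertices {4, 8, 9, 11} are pairwise adjacent, and any tree decomposition puts a clique entirely inside one bag — forcing width ≥ 3. Therefore the treewidth is 3.

Treewidth 3.
One optimal decomposition is:
Bags: B1 = {6, 9, 10, 11}  B2 = {6, 8, 9, 11}  B3 = {2, 6, 8, 11}  B4 = {4, 8, 9, 11}  B5 = {5, 8, 9, 11}  B6 = {3, 6, 8, 9}  B7 = {6, 7, 9, 11}  B8 = {1, 6, 8, 9}
Tree: B1–B2, B2–B3, B2–B4, B2–B5, B2–B6, B1–B7, B2–B8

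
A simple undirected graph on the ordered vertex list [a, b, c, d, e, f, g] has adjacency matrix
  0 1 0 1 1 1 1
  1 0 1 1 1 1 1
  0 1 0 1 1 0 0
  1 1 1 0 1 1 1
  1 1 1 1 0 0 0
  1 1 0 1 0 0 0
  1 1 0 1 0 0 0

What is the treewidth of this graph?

A width-3 tree decomposition is:
Bags: B1 = {a, b, d, f}  B2 = {a, b, d, e}  B3 = {a, b, d, g}  B4 = {b, c, d, e}
Tree: B1–B2, B1–B3, B2–B4
Each bag holds 4 vertices, so the decomposition has width 3, which upper-bounds the treewidth. Conversely, {b, c, d, e} is a clique of size 4, and the vertices of any clique must share a bag in every tree decomposition; so some bag has ≥ 4 vertices and tw(G) ≥ 3. The upper and lower bounds meet at 3, so that is the treewidth.

3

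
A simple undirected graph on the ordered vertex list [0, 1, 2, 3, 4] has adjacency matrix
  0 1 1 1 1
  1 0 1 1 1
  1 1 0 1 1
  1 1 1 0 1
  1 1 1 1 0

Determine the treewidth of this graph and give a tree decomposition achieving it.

Treewidth 4.
One such decomposition:
Bags: B1 = {0, 1, 2, 3, 4}
Tree: (single bag)

With just one bag of size 5, the width is 5 − 1 = 4, so tw(G) ≤ 4. Conversely, {0, 1, 2, 3, 4} is a clique of size 5, and the vertices of any clique must share a bag in every tree decomposition; so some bag has ≥ 5 vertices and tw(G) ≥ 4. The upper and lower bounds meet at 4, so that is the treewidth.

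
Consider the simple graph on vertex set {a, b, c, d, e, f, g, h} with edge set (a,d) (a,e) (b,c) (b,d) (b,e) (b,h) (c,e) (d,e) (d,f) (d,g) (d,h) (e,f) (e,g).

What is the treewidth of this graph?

A width-2 tree decomposition is:
Bags: B1 = {d, e, g}  B2 = {b, d, e}  B3 = {d, e, f}  B4 = {b, c, e}  B5 = {a, d, e}  B6 = {b, d, h}
Tree: B1–B2, B1–B3, B2–B4, B3–B5, B2–B6
Every bag has size at most 3, so the width is 3 − 1 = 2 and tw(G) ≤ 2. On the other hand G contains the 3-clique {d, e, g}. A clique must lie in a single bag of any decomposition, so no decomposition can have width below 2. The upper and lower bounds meet at 2, so that is the treewidth.

2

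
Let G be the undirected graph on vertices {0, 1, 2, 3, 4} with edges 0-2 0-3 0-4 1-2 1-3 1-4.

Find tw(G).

2

A width-2 tree decomposition is:
Bags: B1 = {0, 1, 3}  B2 = {0, 1, 2}  B3 = {0, 1, 4}
Tree: B1–B2, B2–B3
Every bag has size at most 3, so the width is 3 − 1 = 2 and tw(G) ≤ 2. Since 1–3–0–2–1 is a cycle in G, G is not acyclic. Forests are exactly the graphs of treewidth ≤ 1, so tw(G) ≥ 2. Combining the bounds, tw(G) = 2.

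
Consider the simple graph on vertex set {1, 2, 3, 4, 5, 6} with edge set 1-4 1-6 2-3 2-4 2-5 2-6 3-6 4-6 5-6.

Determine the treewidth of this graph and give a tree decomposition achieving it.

Treewidth 2.
Bags: B1 = {2, 4, 6}  B2 = {2, 3, 6}  B3 = {2, 5, 6}  B4 = {1, 4, 6}
Tree: B1–B2, B1–B3, B1–B4

Each bag holds 3 vertices, so the decomposition has width 2, which upper-bounds the treewidth. On the other hand G contains the 3-clique {1, 4, 6}. A clique must lie in a single bag of any decomposition, so no decomposition can have width below 2. The upper and lower bounds meet at 2, so that is the treewidth.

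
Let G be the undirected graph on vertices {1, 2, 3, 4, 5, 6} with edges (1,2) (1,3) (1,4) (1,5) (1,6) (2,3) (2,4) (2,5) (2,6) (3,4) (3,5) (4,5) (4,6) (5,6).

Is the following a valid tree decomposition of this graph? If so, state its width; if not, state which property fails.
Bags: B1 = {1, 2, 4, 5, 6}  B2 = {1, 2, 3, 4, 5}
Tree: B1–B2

Yes; width 4.

Every vertex of G appears in some bag (union = {1, 2, 3, 4, 5, 6}); every edge is covered by a bag; and for each vertex v the set of bags containing v is connected in the bag tree. The decomposition is therefore valid. The largest bag has 5 vertices, so the width is 4.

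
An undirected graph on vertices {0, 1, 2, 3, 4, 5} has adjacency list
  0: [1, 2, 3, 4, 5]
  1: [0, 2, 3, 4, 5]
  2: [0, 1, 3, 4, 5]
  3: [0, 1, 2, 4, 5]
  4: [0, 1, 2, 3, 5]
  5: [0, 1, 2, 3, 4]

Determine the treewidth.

A width-5 tree decomposition is:
Bags: B1 = {0, 1, 2, 3, 4, 5}
Tree: (single bag)
A single bag containing all 6 vertices is trivially a valid decomposition of width 5. Conversely, {0, 1, 2, 3, 4, 5} is a clique of size 6, and the vertices of any clique must share a bag in every tree decomposition; so some bag has ≥ 6 vertices and tw(G) ≥ 5. Hence tw(G) = 5 exactly.

5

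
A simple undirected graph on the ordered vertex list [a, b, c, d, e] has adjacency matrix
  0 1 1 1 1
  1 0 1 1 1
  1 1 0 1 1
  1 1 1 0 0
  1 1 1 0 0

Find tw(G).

A width-3 tree decomposition is:
Bags: B1 = {a, b, c, d}  B2 = {a, b, c, e}
Tree: B1–B2
Every bag has size at most 4, so the width is 4 − 1 = 3 and tw(G) ≤ 3. On the other hand G contains the 4-clique {a, b, c, d}. A clique must lie in a single bag of any decomposition, so no decomposition can have width below 3. Combining the bounds, tw(G) = 3.

3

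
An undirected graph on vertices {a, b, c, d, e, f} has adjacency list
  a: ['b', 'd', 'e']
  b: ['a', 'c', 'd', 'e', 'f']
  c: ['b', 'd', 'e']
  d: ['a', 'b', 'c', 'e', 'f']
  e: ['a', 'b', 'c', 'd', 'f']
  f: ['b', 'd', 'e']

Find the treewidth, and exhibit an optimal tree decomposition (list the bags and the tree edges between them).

Treewidth 3.
One optimal decomposition is:
Bags: B1 = {a, b, d, e}  B2 = {b, c, d, e}  B3 = {b, d, e, f}
Tree: B1–B2, B2–B3

The largest bag has 4 vertices, giving width 3; this decomposition certifies tw(G) ≤ 3. On the other hand G contains the 4-clique {a, b, d, e}. A clique must lie in a single bag of any decomposition, so no decomposition can have width below 3. Combining the bounds, tw(G) = 3.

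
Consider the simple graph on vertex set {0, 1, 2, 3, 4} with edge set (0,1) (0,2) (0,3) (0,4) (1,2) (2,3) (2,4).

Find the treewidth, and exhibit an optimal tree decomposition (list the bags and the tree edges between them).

The largest bag has 3 vertices, giving width 2; this decomposition certifies tw(G) ≤ 2. On the other hand G contains the 3-clique {0, 1, 2}. A clique must lie in a single bag of any decomposition, so no decomposition can have width below 2. Combining the bounds, tw(G) = 2.

Treewidth 2.
One optimal decomposition is:
Bags: B1 = {0, 2, 4}  B2 = {0, 2, 3}  B3 = {0, 1, 2}
Tree: B1–B2, B2–B3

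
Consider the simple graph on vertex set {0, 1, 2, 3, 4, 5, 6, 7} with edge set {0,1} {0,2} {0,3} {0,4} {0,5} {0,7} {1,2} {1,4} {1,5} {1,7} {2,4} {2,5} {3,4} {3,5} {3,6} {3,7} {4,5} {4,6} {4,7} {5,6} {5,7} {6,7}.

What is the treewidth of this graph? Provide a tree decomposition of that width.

Every bag has size at most 5, so the width is 5 − 1 = 4 and tw(G) ≤ 4. For the lower bound, the 5 vertices {0, 1, 2, 4, 5} are pairwise adjacent, and any tree decomposition puts a clique entirely inside one bag — forcing width ≥ 4. Therefore the treewidth is 4.

Treewidth 4.
Bags: B1 = {3, 4, 5, 6, 7}  B2 = {0, 3, 4, 5, 7}  B3 = {0, 1, 4, 5, 7}  B4 = {0, 1, 2, 4, 5}
Tree: B1–B2, B2–B3, B3–B4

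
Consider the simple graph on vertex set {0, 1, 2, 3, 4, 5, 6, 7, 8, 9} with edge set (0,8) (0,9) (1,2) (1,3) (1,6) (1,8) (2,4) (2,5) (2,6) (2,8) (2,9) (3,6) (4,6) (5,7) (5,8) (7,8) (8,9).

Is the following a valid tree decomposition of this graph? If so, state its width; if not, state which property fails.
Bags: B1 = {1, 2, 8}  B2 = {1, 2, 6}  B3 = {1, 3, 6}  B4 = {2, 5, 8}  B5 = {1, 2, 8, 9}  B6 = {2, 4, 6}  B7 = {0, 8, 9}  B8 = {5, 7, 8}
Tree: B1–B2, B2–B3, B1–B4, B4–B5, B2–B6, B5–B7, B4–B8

A tree decomposition must satisfy three properties: every vertex lies in some bag; for every edge, both endpoints lie together in some bag; and for every vertex, the bags containing it form a connected subtree. Here bags containing vertex 1 are not connected in the tree, so the decomposition is invalid.

No — bags containing vertex 1 are not connected in the tree.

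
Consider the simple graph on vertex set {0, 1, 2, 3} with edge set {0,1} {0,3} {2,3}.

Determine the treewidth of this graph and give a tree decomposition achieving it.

Every bag has size at most 2, so the width is 2 − 1 = 1 and tw(G) ≤ 1. Any graph with an edge has treewidth ≥ 1, and G has the edge 0–3. The upper and lower bounds meet at 1, so that is the treewidth.

Treewidth 1.
Bags: B1 = {0, 3}  B2 = {2, 3}  B3 = {0, 1}
Tree: B1–B2, B1–B3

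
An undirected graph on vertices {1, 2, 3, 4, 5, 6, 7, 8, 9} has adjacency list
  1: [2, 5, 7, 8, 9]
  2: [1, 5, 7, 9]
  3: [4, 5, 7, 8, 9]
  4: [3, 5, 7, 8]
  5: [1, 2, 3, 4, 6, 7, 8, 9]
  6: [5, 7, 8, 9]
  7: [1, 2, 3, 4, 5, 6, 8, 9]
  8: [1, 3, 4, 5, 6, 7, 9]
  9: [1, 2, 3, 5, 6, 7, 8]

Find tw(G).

4

A width-4 tree decomposition is:
Bags: B1 = {1, 5, 7, 8, 9}  B2 = {3, 5, 7, 8, 9}  B3 = {1, 2, 5, 7, 9}  B4 = {5, 6, 7, 8, 9}  B5 = {3, 4, 5, 7, 8}
Tree: B1–B2, B1–B3, B2–B4, B2–B5
Each bag holds 5 vertices, so the decomposition has width 4, which upper-bounds the treewidth. For the lower bound, the 5 vertices {1, 5, 7, 8, 9} are pairwise adjacent, and any tree decomposition puts a clique entirely inside one bag — forcing width ≥ 4. Therefore the treewidth is 4.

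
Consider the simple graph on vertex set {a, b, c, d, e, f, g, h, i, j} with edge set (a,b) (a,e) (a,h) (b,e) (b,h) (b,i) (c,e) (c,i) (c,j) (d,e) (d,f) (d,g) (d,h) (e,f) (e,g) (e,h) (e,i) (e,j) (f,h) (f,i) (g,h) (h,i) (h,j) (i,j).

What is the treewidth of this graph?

3

A width-3 tree decomposition is:
Bags: B1 = {b, e, h, i}  B2 = {e, h, i, j}  B3 = {a, b, e, h}  B4 = {e, f, h, i}  B5 = {d, e, f, h}  B6 = {c, e, i, j}  B7 = {d, e, g, h}
Tree: B1–B2, B1–B3, B1–B4, B4–B5, B2–B6, B5–B7
Every bag has size at most 4, so the width is 4 − 1 = 3 and tw(G) ≤ 3. Conversely, {d, e, g, h} is a clique of size 4, and the vertices of any clique must share a bag in every tree decomposition; so some bag has ≥ 4 vertices and tw(G) ≥ 3. Therefore the treewidth is 3.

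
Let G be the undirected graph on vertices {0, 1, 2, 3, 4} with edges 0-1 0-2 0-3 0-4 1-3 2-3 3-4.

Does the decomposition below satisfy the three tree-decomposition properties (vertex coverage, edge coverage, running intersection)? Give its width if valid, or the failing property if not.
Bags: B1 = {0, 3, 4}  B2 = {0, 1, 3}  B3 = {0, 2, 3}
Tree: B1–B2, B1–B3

Vertex coverage: the bags together contain {0, 1, 2, 3, 4}, the full vertex set. Edge coverage: each edge of G has both endpoints in at least one bag. Running intersection: for every vertex, the bags containing it form a connected subtree. All three properties hold, so this is a valid tree decomposition of width max|bag| − 1 = 2, and hence tw(G) ≤ 2.

Yes; width 2.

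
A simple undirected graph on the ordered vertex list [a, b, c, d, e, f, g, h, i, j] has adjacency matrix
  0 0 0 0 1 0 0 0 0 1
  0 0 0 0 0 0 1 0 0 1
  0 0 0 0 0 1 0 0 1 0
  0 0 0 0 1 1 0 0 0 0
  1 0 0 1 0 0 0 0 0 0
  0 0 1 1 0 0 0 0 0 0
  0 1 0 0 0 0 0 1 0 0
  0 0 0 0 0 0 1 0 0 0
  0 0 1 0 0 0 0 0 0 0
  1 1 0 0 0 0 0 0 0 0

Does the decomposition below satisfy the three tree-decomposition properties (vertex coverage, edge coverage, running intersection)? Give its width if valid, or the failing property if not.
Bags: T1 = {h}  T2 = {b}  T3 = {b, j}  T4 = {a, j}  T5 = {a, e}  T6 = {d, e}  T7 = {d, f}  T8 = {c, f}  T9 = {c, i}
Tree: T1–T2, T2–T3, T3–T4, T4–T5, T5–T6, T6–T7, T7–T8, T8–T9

No — vertex g appears in no bag.

A tree decomposition must satisfy three properties: every vertex lies in some bag; for every edge, both endpoints lie together in some bag; and for every vertex, the bags containing it form a connected subtree. Here vertex g appears in no bag, so the decomposition is invalid.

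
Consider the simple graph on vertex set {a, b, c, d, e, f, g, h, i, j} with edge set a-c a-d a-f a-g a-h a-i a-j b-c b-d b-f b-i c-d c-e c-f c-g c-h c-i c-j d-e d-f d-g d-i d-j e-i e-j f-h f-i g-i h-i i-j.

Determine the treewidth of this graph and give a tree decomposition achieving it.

Every bag has size at most 5, so the width is 5 − 1 = 4 and tw(G) ≤ 4. For the lower bound, the 5 vertices {c, d, e, i, j} are pairwise adjacent, and any tree decomposition puts a clique entirely inside one bag — forcing width ≥ 4. Combining the bounds, tw(G) = 4.

Treewidth 4.
One optimal decomposition is:
Bags: B1 = {a, c, d, f, i}  B2 = {a, c, d, i, j}  B3 = {c, d, e, i, j}  B4 = {a, c, d, g, i}  B5 = {a, c, f, h, i}  B6 = {b, c, d, f, i}
Tree: B1–B2, B2–B3, B2–B4, B1–B5, B1–B6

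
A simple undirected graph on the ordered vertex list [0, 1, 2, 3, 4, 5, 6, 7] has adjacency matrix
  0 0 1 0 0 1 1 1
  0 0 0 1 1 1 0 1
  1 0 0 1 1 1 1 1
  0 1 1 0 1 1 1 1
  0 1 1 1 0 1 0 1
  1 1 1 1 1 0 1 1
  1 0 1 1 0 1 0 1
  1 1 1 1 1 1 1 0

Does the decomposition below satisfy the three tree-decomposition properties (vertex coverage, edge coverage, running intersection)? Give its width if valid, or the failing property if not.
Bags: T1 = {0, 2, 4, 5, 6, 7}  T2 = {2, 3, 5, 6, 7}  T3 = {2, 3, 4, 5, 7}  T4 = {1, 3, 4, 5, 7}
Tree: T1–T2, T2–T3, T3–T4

No — bags containing vertex 4 are not connected in the tree.

A tree decomposition must satisfy three properties: every vertex lies in some bag; for every edge, both endpoints lie together in some bag; and for every vertex, the bags containing it form a connected subtree. Here bags containing vertex 4 are not connected in the tree, so the decomposition is invalid.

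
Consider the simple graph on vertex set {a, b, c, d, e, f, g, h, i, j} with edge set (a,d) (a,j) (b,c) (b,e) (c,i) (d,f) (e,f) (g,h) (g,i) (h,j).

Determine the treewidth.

A width-2 tree decomposition is:
Bags: B1 = {b, c, i}  B2 = {b, e, i}  B3 = {e, f, i}  B4 = {d, f, i}  B5 = {a, d, i}  B6 = {a, i, j}  B7 = {h, i, j}  B8 = {g, h, i}
Tree: B1–B2, B2–B3, B3–B4, B4–B5, B5–B6, B6–B7, B7–B8
The largest bag has 3 vertices, giving width 2; this decomposition certifies tw(G) ≤ 2. For the lower bound, G contains the cycle i–c–b–e–f–d–a–j–h–g–i, so G is not a forest; only forests have treewidth ≤ 1, hence tw(G) ≥ 2. Combining the bounds, tw(G) = 2.

2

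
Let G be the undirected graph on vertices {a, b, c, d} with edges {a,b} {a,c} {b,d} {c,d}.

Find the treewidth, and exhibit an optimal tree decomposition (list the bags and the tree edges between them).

Each bag holds 3 vertices, so the decomposition has width 2, which upper-bounds the treewidth. Since c–a–b–d–c is a cycle in G, G is not acyclic. Forests are exactly the graphs of treewidth ≤ 1, so tw(G) ≥ 2. Combining the bounds, tw(G) = 2.

Treewidth 2.
Bags: B1 = {a, b, c}  B2 = {b, c, d}
Tree: B1–B2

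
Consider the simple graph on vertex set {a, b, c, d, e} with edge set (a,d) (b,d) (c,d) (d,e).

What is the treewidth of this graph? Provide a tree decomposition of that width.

Treewidth 1.
One optimal decomposition is:
Bags: B1 = {b, d}  B2 = {a, d}  B3 = {d, e}  B4 = {c, d}
Tree: B1–B2, B2–B3, B2–B4

Every bag has size at most 2, so the width is 2 − 1 = 1 and tw(G) ≤ 1. Any graph with an edge has treewidth ≥ 1, and G has the edge b–d. Combining the bounds, tw(G) = 1.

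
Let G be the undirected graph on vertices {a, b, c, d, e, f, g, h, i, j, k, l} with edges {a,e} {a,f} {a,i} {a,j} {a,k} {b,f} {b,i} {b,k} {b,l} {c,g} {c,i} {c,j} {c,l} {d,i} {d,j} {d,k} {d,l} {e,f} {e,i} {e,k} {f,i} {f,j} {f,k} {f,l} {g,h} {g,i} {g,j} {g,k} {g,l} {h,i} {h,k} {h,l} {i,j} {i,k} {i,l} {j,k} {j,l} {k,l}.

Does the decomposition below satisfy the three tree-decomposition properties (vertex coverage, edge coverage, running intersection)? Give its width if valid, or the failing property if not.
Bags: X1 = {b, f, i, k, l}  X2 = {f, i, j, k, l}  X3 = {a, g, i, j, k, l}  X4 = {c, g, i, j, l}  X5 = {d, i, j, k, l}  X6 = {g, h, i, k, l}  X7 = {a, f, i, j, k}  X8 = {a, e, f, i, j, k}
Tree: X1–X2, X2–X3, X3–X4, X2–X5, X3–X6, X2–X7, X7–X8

A tree decomposition must satisfy three properties: every vertex lies in some bag; for every edge, both endpoints lie together in some bag; and for every vertex, the bags containing it form a connected subtree. Here bags containing vertex a are not connected in the tree, so the decomposition is invalid.

No — bags containing vertex a are not connected in the tree.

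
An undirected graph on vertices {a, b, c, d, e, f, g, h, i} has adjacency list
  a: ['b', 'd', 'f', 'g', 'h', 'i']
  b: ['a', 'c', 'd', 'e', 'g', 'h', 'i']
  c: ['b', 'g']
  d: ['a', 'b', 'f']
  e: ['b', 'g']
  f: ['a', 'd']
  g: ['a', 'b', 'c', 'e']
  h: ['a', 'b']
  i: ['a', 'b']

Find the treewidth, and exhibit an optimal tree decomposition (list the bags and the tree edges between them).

Every bag has size at most 3, so the width is 3 − 1 = 2 and tw(G) ≤ 2. On the other hand G contains the 3-clique {a, d, f}. A clique must lie in a single bag of any decomposition, so no decomposition can have width below 2. The upper and lower bounds meet at 2, so that is the treewidth.

Treewidth 2.
One optimal decomposition is:
Bags: B1 = {a, b, g}  B2 = {b, c, g}  B3 = {a, b, i}  B4 = {a, b, h}  B5 = {b, e, g}  B6 = {a, b, d}  B7 = {a, d, f}
Tree: B1–B2, B1–B3, B1–B4, B2–B5, B1–B6, B6–B7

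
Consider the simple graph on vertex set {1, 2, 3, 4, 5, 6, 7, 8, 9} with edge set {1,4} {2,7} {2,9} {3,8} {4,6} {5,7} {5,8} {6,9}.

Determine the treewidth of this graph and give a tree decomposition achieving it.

Treewidth 1.
One optimal decomposition is:
Bags: B1 = {1, 4}  B2 = {4, 6}  B3 = {6, 9}  B4 = {2, 9}  B5 = {2, 7}  B6 = {5, 7}  B7 = {5, 8}  B8 = {3, 8}
Tree: B1–B2, B2–B3, B3–B4, B4–B5, B5–B6, B6–B7, B7–B8

The largest bag has 2 vertices, giving width 1; this decomposition certifies tw(G) ≤ 1. G has an edge, so its treewidth is at least 1. Hence tw(G) = 1 exactly.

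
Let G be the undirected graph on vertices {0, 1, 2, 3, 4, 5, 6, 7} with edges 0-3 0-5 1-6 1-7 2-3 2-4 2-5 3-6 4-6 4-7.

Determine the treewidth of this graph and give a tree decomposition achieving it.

Treewidth 2.
One optimal decomposition is:
Bags: B1 = {1, 6, 7}  B2 = {4, 6, 7}  B3 = {3, 4, 6}  B4 = {2, 3, 4}  B5 = {0, 2, 3}  B6 = {0, 2, 5}
Tree: B1–B2, B2–B3, B3–B4, B4–B5, B5–B6

The largest bag has 3 vertices, giving width 2; this decomposition certifies tw(G) ≤ 2. Since 1–7–4–6–1 is a cycle in G, G is not acyclic. Forests are exactly the graphs of treewidth ≤ 1, so tw(G) ≥ 2. Combining the bounds, tw(G) = 2.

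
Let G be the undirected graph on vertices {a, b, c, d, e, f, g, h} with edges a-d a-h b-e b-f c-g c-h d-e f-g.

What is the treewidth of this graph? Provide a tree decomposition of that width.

Treewidth 2.
One such decomposition:
Bags: B1 = {c, f, g}  B2 = {b, c, f}  B3 = {b, c, e}  B4 = {c, d, e}  B5 = {a, c, d}  B6 = {a, c, h}
Tree: B1–B2, B2–B3, B3–B4, B4–B5, B5–B6

The largest bag has 3 vertices, giving width 2; this decomposition certifies tw(G) ≤ 2. The edges c–g–f–b–e–d–a–h–c form a cycle, so G is not a tree and its treewidth is at least 2. Hence tw(G) = 2 exactly.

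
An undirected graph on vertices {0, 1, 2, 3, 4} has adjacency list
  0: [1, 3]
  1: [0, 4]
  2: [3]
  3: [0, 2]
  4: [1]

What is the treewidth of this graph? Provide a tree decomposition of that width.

Treewidth 1.
One optimal decomposition is:
Bags: B1 = {1, 4}  B2 = {0, 1}  B3 = {0, 3}  B4 = {2, 3}
Tree: B1–B2, B2–B3, B3–B4

Each bag holds 2 vertices, so the decomposition has width 1, which upper-bounds the treewidth. Any graph with an edge has treewidth ≥ 1, and G has the edge 4–1. Therefore the treewidth is 1.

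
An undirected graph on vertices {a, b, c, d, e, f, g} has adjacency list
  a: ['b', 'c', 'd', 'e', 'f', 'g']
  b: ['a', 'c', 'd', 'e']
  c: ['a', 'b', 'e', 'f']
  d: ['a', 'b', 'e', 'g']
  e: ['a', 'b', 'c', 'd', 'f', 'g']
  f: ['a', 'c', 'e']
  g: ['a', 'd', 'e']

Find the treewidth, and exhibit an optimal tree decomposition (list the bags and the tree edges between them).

Treewidth 3.
Bags: B1 = {a, b, c, e}  B2 = {a, b, d, e}  B3 = {a, d, e, g}  B4 = {a, c, e, f}
Tree: B1–B2, B2–B3, B1–B4

Every bag has size at most 4, so the width is 4 − 1 = 3 and tw(G) ≤ 3. On the other hand G contains the 4-clique {a, d, e, g}. A clique must lie in a single bag of any decomposition, so no decomposition can have width below 3. Combining the bounds, tw(G) = 3.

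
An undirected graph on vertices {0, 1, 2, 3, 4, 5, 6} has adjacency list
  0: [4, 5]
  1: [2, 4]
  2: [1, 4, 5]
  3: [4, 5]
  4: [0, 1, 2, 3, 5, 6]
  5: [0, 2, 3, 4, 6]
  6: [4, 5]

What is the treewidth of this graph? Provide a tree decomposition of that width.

Treewidth 2.
Bags: B1 = {2, 4, 5}  B2 = {0, 4, 5}  B3 = {4, 5, 6}  B4 = {3, 4, 5}  B5 = {1, 2, 4}
Tree: B1–B2, B2–B3, B2–B4, B1–B5

The largest bag has 3 vertices, giving width 2; this decomposition certifies tw(G) ≤ 2. Conversely, {1, 2, 4} is a clique of size 3, and the vertices of any clique must share a bag in every tree decomposition; so some bag has ≥ 3 vertices and tw(G) ≥ 2. Therefore the treewidth is 2.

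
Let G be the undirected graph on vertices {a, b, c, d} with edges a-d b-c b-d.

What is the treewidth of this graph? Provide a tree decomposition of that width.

Treewidth 1.
Bags: B1 = {b, c}  B2 = {b, d}  B3 = {a, d}
Tree: B1–B2, B2–B3

Each bag holds 2 vertices, so the decomposition has width 1, which upper-bounds the treewidth. G has an edge, so its treewidth is at least 1. Combining the bounds, tw(G) = 1.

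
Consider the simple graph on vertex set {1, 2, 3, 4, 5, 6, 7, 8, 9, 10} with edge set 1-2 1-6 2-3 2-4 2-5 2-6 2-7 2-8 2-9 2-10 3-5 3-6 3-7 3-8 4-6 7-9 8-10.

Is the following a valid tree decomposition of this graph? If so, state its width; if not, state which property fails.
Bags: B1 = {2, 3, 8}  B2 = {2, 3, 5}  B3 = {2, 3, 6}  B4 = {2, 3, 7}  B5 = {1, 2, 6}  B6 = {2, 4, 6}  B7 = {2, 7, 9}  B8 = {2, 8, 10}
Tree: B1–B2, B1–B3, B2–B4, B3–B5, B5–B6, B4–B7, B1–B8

Vertex coverage: the bags together contain {1, 2, 3, 4, 5, 6, 7, 8, 9, 10}, the full vertex set. Edge coverage: each edge of G has both endpoints in at least one bag. Running intersection: for every vertex, the bags containing it form a connected subtree. All three properties hold, so this is a valid tree decomposition of width max|bag| − 1 = 2, and hence tw(G) ≤ 2.

Yes; width 2.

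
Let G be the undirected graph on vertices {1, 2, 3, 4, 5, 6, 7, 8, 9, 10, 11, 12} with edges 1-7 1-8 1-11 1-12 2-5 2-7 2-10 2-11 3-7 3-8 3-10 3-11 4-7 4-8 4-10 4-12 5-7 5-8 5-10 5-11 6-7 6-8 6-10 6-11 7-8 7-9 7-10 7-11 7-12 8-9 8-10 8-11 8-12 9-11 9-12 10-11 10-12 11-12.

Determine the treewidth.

A width-4 tree decomposition is:
Bags: B1 = {7, 8, 10, 11, 12}  B2 = {3, 7, 8, 10, 11}  B3 = {5, 7, 8, 10, 11}  B4 = {1, 7, 8, 11, 12}  B5 = {4, 7, 8, 10, 12}  B6 = {6, 7, 8, 10, 11}  B7 = {7, 8, 9, 11, 12}  B8 = {2, 5, 7, 10, 11}
Tree: B1–B2, B1–B3, B1–B4, B1–B5, B3–B6, B4–B7, B3–B8
Every bag has size at most 5, so the width is 5 − 1 = 4 and tw(G) ≤ 4. Conversely, {1, 7, 8, 11, 12} is a clique of size 5, and the vertices of any clique must share a bag in every tree decomposition; so some bag has ≥ 5 vertices and tw(G) ≥ 4. Therefore the treewidth is 4.

4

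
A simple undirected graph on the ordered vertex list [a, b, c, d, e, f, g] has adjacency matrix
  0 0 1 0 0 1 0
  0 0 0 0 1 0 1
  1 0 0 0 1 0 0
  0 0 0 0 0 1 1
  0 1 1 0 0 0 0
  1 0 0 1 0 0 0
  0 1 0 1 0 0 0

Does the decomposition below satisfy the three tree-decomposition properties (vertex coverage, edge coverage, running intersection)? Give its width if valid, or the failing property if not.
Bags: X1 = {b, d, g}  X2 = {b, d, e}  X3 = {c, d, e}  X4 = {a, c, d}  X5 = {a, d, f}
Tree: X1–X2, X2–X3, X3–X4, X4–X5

Yes; width 2.

Every vertex of G appears in some bag (union = {a, b, c, d, e, f, g}); every edge is covered by a bag; and for each vertex v the set of bags containing v is connected in the bag tree. The decomposition is therefore valid. The largest bag has 3 vertices, so the width is 2.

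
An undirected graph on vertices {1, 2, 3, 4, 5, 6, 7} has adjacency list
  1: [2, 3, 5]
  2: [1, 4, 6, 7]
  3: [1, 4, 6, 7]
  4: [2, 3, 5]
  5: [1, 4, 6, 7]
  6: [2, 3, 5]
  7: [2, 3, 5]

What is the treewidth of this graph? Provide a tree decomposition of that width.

Treewidth 3.
Bags: B1 = {2, 3, 4, 5}  B2 = {2, 3, 5, 6}  B3 = {1, 2, 3, 5}  B4 = {2, 3, 5, 7}
Tree: B1–B2, B2–B3, B3–B4

Every bag has size at most 4, so the width is 4 − 1 = 3 and tw(G) ≤ 3. For the lower bound: the 4 vertex sets {4,5}, {2,6}, {3}, {1} are disjoint, each induces a connected subgraph, and every pair is joined by at least one edge of G. Contracting each set to a single vertex therefore yields K_{4} as a minor, and since treewidth is minor-monotone, tw(G) ≥ tw(K_{4}) = 3. Combining the bounds, tw(G) = 3.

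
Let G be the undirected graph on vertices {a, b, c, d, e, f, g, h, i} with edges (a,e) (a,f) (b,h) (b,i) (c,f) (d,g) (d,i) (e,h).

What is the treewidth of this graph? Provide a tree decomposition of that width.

Each bag holds 2 vertices, so the decomposition has width 1, which upper-bounds the treewidth. Since G has at least one edge (e.g. g–d), it is not an edgeless graph, so tw(G) ≥ 1. Therefore the treewidth is 1.

Treewidth 1.
One such decomposition:
Bags: B1 = {d, g}  B2 = {d, i}  B3 = {b, i}  B4 = {b, h}  B5 = {e, h}  B6 = {a, e}  B7 = {a, f}  B8 = {c, f}
Tree: B1–B2, B2–B3, B3–B4, B4–B5, B5–B6, B6–B7, B7–B8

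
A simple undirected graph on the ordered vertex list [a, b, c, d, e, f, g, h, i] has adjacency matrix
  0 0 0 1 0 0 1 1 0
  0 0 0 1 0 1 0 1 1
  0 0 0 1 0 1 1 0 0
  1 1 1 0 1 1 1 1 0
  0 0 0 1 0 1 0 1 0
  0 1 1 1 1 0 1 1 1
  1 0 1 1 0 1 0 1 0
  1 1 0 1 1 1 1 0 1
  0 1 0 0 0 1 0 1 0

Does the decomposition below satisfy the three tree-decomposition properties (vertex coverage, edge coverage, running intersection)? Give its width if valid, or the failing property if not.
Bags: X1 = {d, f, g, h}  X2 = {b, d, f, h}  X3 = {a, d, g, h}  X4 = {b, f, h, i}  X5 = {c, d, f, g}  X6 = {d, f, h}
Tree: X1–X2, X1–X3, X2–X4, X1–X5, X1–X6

No — vertex e appears in no bag.

A tree decomposition must satisfy three properties: every vertex lies in some bag; for every edge, both endpoints lie together in some bag; and for every vertex, the bags containing it form a connected subtree. Here vertex e appears in no bag, so the decomposition is invalid.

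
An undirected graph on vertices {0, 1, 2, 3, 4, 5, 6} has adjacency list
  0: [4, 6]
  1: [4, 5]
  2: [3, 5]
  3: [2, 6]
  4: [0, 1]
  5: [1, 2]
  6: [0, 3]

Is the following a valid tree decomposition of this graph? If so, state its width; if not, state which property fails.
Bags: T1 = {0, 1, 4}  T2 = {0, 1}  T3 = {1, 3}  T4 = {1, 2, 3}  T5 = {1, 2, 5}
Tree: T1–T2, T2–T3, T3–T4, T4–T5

No — vertex 6 appears in no bag.

A tree decomposition must satisfy three properties: every vertex lies in some bag; for every edge, both endpoints lie together in some bag; and for every vertex, the bags containing it form a connected subtree. Here vertex 6 appears in no bag, so the decomposition is invalid.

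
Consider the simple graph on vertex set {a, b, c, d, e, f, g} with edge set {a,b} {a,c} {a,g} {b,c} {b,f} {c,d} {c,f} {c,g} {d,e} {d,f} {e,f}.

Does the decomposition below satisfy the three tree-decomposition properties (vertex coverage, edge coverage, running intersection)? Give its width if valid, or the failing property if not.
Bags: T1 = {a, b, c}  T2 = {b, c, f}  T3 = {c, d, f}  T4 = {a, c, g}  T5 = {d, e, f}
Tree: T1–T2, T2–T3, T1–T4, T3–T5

Yes; width 2.

Vertex coverage: the bags together contain {a, b, c, d, e, f, g}, the full vertex set. Edge coverage: each edge of G has both endpoints in at least one bag. Running intersection: for every vertex, the bags containing it form a connected subtree. All three properties hold, so this is a valid tree decomposition of width max|bag| − 1 = 2, and hence tw(G) ≤ 2.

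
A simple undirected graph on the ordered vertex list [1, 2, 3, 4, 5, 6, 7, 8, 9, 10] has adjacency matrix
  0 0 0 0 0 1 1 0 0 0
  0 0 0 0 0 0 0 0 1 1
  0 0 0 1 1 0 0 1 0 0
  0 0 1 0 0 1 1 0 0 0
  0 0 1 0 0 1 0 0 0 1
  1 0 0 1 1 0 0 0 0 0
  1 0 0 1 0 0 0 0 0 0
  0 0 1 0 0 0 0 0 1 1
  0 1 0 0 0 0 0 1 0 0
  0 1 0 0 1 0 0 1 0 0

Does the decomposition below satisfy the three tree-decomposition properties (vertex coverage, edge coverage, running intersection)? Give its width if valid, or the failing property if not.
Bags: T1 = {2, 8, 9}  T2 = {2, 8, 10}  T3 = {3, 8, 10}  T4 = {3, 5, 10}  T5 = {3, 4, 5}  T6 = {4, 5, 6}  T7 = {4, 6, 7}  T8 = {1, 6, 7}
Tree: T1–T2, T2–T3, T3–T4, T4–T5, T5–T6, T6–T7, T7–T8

Vertex coverage: the bags together contain {1, 2, 3, 4, 5, 6, 7, 8, 9, 10}, the full vertex set. Edge coverage: each edge of G has both endpoints in at least one bag. Running intersection: for every vertex, the bags containing it form a connected subtree. All three properties hold, so this is a valid tree decomposition of width max|bag| − 1 = 2, and hence tw(G) ≤ 2.

Yes; width 2.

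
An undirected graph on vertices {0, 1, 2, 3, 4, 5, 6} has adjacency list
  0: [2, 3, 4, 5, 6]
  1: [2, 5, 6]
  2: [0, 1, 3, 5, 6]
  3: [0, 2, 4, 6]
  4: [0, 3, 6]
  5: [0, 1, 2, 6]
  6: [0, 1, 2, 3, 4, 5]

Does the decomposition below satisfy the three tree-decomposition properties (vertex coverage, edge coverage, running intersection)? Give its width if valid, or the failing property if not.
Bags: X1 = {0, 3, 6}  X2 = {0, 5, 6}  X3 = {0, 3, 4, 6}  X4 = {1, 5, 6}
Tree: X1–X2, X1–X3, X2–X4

No — vertex 2 appears in no bag.

A tree decomposition must satisfy three properties: every vertex lies in some bag; for every edge, both endpoints lie together in some bag; and for every vertex, the bags containing it form a connected subtree. Here vertex 2 appears in no bag, so the decomposition is invalid.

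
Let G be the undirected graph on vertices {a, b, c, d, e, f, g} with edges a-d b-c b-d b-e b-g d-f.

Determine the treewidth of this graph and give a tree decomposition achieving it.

Each bag holds 2 vertices, so the decomposition has width 1, which upper-bounds the treewidth. G has an edge, so its treewidth is at least 1. Combining the bounds, tw(G) = 1.

Treewidth 1.
Bags: B1 = {b, g}  B2 = {b, c}  B3 = {b, d}  B4 = {b, e}  B5 = {d, f}  B6 = {a, d}
Tree: B1–B2, B2–B3, B1–B4, B3–B5, B5–B6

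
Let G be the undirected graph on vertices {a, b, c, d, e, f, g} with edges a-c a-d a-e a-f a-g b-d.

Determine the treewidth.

A width-1 tree decomposition is:
Bags: B1 = {a, d}  B2 = {a, f}  B3 = {a, c}  B4 = {a, e}  B5 = {a, g}  B6 = {b, d}
Tree: B1–B2, B1–B3, B2–B4, B2–B5, B1–B6
Each bag holds 2 vertices, so the decomposition has width 1, which upper-bounds the treewidth. Any graph with an edge has treewidth ≥ 1, and G has the edge d–a. Combining the bounds, tw(G) = 1.

1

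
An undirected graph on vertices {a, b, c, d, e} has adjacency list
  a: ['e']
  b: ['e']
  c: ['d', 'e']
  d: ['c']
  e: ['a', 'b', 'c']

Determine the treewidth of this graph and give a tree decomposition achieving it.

Treewidth 1.
One optimal decomposition is:
Bags: B1 = {b, e}  B2 = {c, e}  B3 = {c, d}  B4 = {a, e}
Tree: B1–B2, B2–B3, B1–B4

Every bag has size at most 2, so the width is 2 − 1 = 1 and tw(G) ≤ 1. Any graph with an edge has treewidth ≥ 1, and G has the edge e–b. Hence tw(G) = 1 exactly.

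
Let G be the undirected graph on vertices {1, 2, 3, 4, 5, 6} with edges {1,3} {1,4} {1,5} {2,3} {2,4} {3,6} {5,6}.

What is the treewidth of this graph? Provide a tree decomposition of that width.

Each bag holds 3 vertices, so the decomposition has width 2, which upper-bounds the treewidth. Since 4–2–3–1–4 is a cycle in G, G is not acyclic. Forests are exactly the graphs of treewidth ≤ 1, so tw(G) ≥ 2. The upper and lower bounds meet at 2, so that is the treewidth.

Treewidth 2.
Bags: B1 = {1, 2, 4}  B2 = {1, 2, 3}  B3 = {1, 3, 5}  B4 = {3, 5, 6}
Tree: B1–B2, B2–B3, B3–B4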